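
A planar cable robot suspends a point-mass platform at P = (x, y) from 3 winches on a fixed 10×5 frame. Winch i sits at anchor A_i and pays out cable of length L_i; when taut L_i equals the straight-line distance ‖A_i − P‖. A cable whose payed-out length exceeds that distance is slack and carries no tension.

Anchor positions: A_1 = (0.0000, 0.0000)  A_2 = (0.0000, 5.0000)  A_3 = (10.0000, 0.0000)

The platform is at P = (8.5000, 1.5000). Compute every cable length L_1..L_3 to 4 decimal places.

(8.6313, 9.1924, 2.1213)

L_1: Δ = A_1−P = (-8.5000, -1.5000) → ‖Δ‖ = √74.5000 = 8.6313
L_2: Δ = A_2−P = (-8.5000, 3.5000) → ‖Δ‖ = √84.5000 = 9.1924
L_3: Δ = A_3−P = (1.5000, -1.5000) → ‖Δ‖ = √4.5000 = 2.1213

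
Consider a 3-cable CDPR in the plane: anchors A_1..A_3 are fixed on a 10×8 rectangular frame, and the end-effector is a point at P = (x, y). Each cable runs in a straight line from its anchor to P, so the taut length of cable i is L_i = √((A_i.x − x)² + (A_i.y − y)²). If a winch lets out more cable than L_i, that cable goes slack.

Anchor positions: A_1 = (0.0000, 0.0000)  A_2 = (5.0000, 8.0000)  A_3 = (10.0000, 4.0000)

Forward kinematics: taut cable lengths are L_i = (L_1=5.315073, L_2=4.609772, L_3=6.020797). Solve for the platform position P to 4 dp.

(4.0000, 3.5000)

circle eqns → linear via eq_j − eq_1; set q_j = A_j·A_j − L_j²
q_1 = 0.0000+0.0000−28.2500 = -28.2500
-10.0000·x − 16.0000·y = q_1−q_2 = -96.0000
-20.0000·x − 8.0000·y = q_1−q_3 = -108.0000
solve first two rows → x=4.0000, y=3.5000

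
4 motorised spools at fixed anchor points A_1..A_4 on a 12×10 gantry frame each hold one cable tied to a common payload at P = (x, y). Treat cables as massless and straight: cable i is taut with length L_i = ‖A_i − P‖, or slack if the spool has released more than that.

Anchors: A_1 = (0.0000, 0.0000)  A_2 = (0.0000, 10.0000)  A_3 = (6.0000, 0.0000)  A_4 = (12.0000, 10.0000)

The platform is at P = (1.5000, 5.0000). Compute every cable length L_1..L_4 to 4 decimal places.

(5.2202, 5.2202, 6.7268, 11.6297)

L_1: Δ = A_1−P = (-1.5000, -5.0000) → ‖Δ‖ = √27.2500 = 5.2202
L_2: Δ = A_2−P = (-1.5000, 5.0000) → ‖Δ‖ = √27.2500 = 5.2202
L_3: Δ = A_3−P = (4.5000, -5.0000) → ‖Δ‖ = √45.2500 = 6.7268
L_4: Δ = A_4−P = (10.5000, 5.0000) → ‖Δ‖ = √135.2500 = 11.6297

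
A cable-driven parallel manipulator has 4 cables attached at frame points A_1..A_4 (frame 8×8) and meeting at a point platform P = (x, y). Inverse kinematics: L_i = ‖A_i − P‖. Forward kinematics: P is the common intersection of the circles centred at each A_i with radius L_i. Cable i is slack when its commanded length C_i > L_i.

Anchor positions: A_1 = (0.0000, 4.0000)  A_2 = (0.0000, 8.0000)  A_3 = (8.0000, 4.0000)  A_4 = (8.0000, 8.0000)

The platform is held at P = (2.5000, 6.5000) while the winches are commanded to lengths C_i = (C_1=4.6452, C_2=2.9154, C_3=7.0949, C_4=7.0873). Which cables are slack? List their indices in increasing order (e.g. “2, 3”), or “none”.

1, 3, 4

cable 1: √((-2.5000)²+(-2.5000)²)=3.5355, C_1=4.6452: slack
cable 2: √((-2.5000)²+(1.5000)²)=2.9155, C_2=2.9154: taut
cable 3: √((5.5000)²+(-2.5000)²)=6.0415, C_3=7.0949: slack
cable 4: √((5.5000)²+(1.5000)²)=5.7009, C_4=7.0873: slack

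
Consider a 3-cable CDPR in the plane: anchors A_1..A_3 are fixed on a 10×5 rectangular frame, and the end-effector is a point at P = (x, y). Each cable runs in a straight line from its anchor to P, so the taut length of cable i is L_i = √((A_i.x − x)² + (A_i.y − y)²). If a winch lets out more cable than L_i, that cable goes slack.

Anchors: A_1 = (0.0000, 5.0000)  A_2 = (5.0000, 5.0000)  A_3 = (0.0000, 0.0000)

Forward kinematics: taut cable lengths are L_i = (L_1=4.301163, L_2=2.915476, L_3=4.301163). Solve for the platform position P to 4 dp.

each cable: (A_i−P)·(A_i−P) = L_i²; let c_i = ‖A_i‖²−L_i²
c_1 = 0.0000+25.0000−18.5000 = 6.5000
row 1: -10.0000x + 0.0000y = -35.0000  (c_2=41.5000)
row 2: 0.0000x + 10.0000y = 25.0000  (c_3=-18.5000)
Cramer on rows 1–2 → x = 3.5000, y = 2.5000

(3.5000, 2.5000)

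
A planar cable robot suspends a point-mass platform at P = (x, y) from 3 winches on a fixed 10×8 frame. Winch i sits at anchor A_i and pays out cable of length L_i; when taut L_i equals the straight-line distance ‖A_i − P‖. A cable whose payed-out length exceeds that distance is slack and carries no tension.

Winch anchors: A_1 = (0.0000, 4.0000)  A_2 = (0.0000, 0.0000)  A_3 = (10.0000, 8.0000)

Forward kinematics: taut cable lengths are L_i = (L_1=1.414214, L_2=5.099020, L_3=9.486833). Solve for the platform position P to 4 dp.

(1.0000, 5.0000)

each cable: (A_i−P)·(A_i−P) = L_i²; let k_i = ‖A_i‖²−L_i²
k_1 = 0.0000+16.0000−2.0000 = 14.0000
row 1: 0.0000x + 8.0000y = 40.0000  (k_2=-26.0000)
row 2: -20.0000x − 8.0000y = -60.0000  (k_3=74.0000)
Cramer on rows 1–2 → x = 1.0000, y = 5.0000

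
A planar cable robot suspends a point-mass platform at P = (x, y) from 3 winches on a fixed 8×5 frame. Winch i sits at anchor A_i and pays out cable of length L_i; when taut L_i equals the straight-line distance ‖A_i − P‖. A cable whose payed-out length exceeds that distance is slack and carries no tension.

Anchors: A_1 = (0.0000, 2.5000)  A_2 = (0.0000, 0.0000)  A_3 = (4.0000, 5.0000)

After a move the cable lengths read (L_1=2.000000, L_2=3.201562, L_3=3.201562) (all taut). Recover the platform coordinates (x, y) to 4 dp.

each cable: (A_i−P)·(A_i−P) = L_i²; let k_i = ‖A_i‖²−L_i²
k_1 = 0.0000+6.2500−4.0000 = 2.2500
row 1: 0.0000x + 5.0000y = 12.5000  (k_2=-10.2500)
row 2: -8.0000x − 5.0000y = -28.5000  (k_3=30.7500)
Cramer on rows 1–2 → x = 2.0000, y = 2.5000

(2.0000, 2.5000)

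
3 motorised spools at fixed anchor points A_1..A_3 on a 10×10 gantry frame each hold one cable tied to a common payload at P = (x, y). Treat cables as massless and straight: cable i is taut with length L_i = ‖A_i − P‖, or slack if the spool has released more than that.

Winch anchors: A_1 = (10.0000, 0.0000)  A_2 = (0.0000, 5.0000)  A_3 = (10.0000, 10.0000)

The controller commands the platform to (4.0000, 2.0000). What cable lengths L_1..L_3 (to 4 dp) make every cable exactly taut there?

(6.3246, 5.0000, 10.0000)

L_1 = √((10.0000−4.0000)² + (0.0000−2.0000)²) = 6.3246
L_2 = √((0.0000−4.0000)² + (5.0000−2.0000)²) = 5.0000
L_3 = √((10.0000−4.0000)² + (10.0000−2.0000)²) = 10.0000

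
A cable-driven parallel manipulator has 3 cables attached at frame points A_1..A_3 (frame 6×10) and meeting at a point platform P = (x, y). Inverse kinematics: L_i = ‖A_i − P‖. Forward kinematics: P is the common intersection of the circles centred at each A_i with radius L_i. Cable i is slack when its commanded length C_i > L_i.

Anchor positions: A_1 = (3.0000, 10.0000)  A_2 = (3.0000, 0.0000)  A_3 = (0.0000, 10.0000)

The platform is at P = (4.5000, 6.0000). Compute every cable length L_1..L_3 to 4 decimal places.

(4.2720, 6.1847, 6.0208)

cable 1: Δx=-1.5000, Δy=4.0000; L_1 = √(Δx²+Δy²) = 4.2720
cable 2: Δx=-1.5000, Δy=-6.0000; L_2 = √(Δx²+Δy²) = 6.1847
cable 3: Δx=-4.5000, Δy=4.0000; L_3 = √(Δx²+Δy²) = 6.0208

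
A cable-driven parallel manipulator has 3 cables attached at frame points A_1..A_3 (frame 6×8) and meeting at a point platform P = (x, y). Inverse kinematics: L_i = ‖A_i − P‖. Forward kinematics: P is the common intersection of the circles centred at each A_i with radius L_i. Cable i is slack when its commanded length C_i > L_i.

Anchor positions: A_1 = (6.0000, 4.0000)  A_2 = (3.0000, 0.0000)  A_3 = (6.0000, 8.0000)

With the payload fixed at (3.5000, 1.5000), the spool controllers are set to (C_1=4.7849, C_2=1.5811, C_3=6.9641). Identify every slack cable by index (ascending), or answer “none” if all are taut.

cable 1: √((2.5000)²+(2.5000)²)=3.5355, C_1=4.7849: slack
cable 2: √((-0.5000)²+(-1.5000)²)=1.5811, C_2=1.5811: taut
cable 3: √((2.5000)²+(6.5000)²)=6.9642, C_3=6.9641: taut

1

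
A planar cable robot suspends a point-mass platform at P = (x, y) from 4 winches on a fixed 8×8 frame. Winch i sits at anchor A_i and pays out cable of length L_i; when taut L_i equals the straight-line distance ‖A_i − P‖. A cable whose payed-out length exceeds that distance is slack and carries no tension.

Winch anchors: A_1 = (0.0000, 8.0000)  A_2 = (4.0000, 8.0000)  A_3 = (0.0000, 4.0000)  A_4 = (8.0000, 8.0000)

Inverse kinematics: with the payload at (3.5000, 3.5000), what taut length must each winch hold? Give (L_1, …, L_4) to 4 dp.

L_1 = √((0.0000−3.5000)² + (8.0000−3.5000)²) = 5.7009
L_2 = √((4.0000−3.5000)² + (8.0000−3.5000)²) = 4.5277
L_3 = √((0.0000−3.5000)² + (4.0000−3.5000)²) = 3.5355
L_4 = √((8.0000−3.5000)² + (8.0000−3.5000)²) = 6.3640

(5.7009, 4.5277, 3.5355, 6.3640)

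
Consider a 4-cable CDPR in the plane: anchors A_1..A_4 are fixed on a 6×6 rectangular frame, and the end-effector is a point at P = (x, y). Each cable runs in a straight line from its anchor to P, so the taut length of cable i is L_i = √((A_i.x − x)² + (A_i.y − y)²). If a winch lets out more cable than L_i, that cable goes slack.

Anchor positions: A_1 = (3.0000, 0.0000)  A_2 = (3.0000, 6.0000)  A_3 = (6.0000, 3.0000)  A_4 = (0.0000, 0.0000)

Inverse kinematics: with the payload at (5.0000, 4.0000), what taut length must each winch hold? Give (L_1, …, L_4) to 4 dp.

cable 1: Δx=-2.0000, Δy=-4.0000; L_1 = √(Δx²+Δy²) = 4.4721
cable 2: Δx=-2.0000, Δy=2.0000; L_2 = √(Δx²+Δy²) = 2.8284
cable 3: Δx=1.0000, Δy=-1.0000; L_3 = √(Δx²+Δy²) = 1.4142
cable 4: Δx=-5.0000, Δy=-4.0000; L_4 = √(Δx²+Δy²) = 6.4031

(4.4721, 2.8284, 1.4142, 6.4031)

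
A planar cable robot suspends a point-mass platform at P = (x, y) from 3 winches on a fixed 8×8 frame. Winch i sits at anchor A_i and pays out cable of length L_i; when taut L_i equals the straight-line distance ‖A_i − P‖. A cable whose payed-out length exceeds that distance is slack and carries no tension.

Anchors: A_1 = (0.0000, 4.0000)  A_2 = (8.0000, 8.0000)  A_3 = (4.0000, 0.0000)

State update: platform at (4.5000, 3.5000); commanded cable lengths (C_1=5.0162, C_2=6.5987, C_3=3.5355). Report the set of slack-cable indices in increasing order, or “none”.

cable 1: L_1 = ‖A_1−P‖ = 4.5277;  C_1 = 5.0162 → slack
cable 2: L_2 = ‖A_2−P‖ = 5.7009;  C_2 = 6.5987 → slack
cable 3: L_3 = ‖A_3−P‖ = 3.5355;  C_3 = 3.5355 → taut

1, 2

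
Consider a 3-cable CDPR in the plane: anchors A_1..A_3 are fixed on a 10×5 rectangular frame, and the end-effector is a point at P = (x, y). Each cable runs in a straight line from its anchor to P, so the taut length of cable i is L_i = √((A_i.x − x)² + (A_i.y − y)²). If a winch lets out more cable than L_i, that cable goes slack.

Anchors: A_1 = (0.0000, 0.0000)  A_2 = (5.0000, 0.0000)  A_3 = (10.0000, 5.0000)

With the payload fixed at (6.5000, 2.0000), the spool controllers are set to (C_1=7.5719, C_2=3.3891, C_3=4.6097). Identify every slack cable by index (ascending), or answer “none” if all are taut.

1, 2

cable 1: √((-6.5000)²+(-2.0000)²)=6.8007, C_1=7.5719: slack
cable 2: √((-1.5000)²+(-2.0000)²)=2.5000, C_2=3.3891: slack
cable 3: √((3.5000)²+(3.0000)²)=4.6098, C_3=4.6097: taut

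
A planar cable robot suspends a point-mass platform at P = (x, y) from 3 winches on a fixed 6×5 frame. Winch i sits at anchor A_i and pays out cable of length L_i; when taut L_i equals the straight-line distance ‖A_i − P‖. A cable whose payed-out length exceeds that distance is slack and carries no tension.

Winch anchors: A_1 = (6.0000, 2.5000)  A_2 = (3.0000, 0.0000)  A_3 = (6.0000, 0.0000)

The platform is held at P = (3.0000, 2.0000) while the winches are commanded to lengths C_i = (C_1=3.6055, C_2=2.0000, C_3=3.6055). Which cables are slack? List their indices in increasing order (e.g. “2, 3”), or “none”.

1

cable 1: √((3.0000)²+(0.5000)²)=3.0414, C_1=3.6055: slack
cable 2: √((0.0000)²+(-2.0000)²)=2.0000, C_2=2.0000: taut
cable 3: √((3.0000)²+(-2.0000)²)=3.6056, C_3=3.6055: taut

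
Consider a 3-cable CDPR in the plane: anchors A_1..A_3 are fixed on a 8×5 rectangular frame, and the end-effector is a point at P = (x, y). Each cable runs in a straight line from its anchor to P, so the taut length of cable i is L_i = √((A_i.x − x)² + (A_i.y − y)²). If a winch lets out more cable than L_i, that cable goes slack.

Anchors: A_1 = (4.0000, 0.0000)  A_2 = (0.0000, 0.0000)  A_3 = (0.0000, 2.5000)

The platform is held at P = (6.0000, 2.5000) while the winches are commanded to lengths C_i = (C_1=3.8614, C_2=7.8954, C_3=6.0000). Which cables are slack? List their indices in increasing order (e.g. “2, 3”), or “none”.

cable 1: L_1 = ‖A_1−P‖ = 3.2016;  C_1 = 3.8614 → slack
cable 2: L_2 = ‖A_2−P‖ = 6.5000;  C_2 = 7.8954 → slack
cable 3: L_3 = ‖A_3−P‖ = 6.0000;  C_3 = 6.0000 → taut

1, 2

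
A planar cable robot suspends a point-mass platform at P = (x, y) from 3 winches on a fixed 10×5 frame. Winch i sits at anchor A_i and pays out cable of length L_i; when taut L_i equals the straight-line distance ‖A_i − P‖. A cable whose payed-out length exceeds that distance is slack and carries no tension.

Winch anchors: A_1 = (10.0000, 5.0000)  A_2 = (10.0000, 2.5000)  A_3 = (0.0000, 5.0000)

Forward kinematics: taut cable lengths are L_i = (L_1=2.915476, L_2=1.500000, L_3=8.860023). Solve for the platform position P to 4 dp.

circle eqns → linear via eq_j − eq_1; set c_j = A_j·A_j − L_j²
c_1 = 100.0000+25.0000−8.5000 = 116.5000
0.0000·x + 5.0000·y = c_1−c_2 = 12.5000
20.0000·x + 0.0000·y = c_1−c_3 = 170.0000
solve first two rows → x=8.5000, y=2.5000

(8.5000, 2.5000)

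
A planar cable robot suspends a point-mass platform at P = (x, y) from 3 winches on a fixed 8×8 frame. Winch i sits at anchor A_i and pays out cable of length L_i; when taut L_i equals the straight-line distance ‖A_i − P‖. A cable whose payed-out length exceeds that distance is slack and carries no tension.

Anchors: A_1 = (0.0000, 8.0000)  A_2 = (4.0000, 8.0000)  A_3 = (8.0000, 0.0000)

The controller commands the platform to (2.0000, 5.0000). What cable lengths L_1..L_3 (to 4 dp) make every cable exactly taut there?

cable 1: Δx=-2.0000, Δy=3.0000; L_1 = √(Δx²+Δy²) = 3.6056
cable 2: Δx=2.0000, Δy=3.0000; L_2 = √(Δx²+Δy²) = 3.6056
cable 3: Δx=6.0000, Δy=-5.0000; L_3 = √(Δx²+Δy²) = 7.8102

(3.6056, 3.6056, 7.8102)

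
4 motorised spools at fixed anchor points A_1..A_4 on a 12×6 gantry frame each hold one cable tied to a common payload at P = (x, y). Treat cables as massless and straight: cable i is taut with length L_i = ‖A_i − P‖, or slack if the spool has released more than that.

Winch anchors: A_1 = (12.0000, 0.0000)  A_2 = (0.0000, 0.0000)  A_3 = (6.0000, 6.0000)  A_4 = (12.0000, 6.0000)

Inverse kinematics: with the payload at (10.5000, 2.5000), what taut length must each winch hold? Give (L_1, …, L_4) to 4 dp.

cable 1: Δx=1.5000, Δy=-2.5000; L_1 = √(Δx²+Δy²) = 2.9155
cable 2: Δx=-10.5000, Δy=-2.5000; L_2 = √(Δx²+Δy²) = 10.7935
cable 3: Δx=-4.5000, Δy=3.5000; L_3 = √(Δx²+Δy²) = 5.7009
cable 4: Δx=1.5000, Δy=3.5000; L_4 = √(Δx²+Δy²) = 3.8079

(2.9155, 10.7935, 5.7009, 3.8079)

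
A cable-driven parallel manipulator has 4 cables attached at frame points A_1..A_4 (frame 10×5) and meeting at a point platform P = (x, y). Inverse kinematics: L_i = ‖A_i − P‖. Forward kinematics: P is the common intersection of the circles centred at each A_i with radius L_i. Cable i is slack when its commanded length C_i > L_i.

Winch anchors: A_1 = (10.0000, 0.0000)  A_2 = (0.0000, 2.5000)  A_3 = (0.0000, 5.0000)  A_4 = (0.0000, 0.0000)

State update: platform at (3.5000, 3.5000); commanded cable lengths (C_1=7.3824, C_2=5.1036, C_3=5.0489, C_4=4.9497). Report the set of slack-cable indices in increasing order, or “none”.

cable 1: √((6.5000)²+(-3.5000)²)=7.3824, C_1=7.3824: taut
cable 2: √((-3.5000)²+(-1.0000)²)=3.6401, C_2=5.1036: slack
cable 3: √((-3.5000)²+(1.5000)²)=3.8079, C_3=5.0489: slack
cable 4: √((-3.5000)²+(-3.5000)²)=4.9497, C_4=4.9497: taut

2, 3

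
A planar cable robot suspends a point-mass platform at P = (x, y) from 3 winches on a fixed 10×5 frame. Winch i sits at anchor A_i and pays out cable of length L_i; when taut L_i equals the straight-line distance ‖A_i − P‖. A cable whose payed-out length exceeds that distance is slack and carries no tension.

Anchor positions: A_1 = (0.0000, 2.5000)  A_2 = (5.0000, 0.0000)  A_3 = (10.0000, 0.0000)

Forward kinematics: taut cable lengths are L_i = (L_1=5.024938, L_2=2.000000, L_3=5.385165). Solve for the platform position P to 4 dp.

(5.0000, 2.0000)

circle eqns → linear via eq_j − eq_1; set q_j = A_j·A_j − L_j²
q_1 = 0.0000+6.2500−25.2500 = -19.0000
-10.0000·x + 5.0000·y = q_1−q_2 = -40.0000
-20.0000·x + 5.0000·y = q_1−q_3 = -90.0000
solve first two rows → x=5.0000, y=2.0000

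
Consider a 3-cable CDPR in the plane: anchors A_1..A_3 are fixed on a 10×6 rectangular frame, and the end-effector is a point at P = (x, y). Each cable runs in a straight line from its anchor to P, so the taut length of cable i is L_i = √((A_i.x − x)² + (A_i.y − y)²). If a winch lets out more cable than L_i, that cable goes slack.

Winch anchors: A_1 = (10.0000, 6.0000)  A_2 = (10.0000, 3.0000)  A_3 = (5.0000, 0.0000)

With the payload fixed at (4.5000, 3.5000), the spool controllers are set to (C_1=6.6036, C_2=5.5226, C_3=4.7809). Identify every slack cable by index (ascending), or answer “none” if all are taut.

1, 3

i=1: geometric 6.0415 vs commanded 6.6036 ⇒ slack
i=2: geometric 5.5227 vs commanded 5.5226 ⇒ taut
i=3: geometric 3.5355 vs commanded 4.7809 ⇒ slack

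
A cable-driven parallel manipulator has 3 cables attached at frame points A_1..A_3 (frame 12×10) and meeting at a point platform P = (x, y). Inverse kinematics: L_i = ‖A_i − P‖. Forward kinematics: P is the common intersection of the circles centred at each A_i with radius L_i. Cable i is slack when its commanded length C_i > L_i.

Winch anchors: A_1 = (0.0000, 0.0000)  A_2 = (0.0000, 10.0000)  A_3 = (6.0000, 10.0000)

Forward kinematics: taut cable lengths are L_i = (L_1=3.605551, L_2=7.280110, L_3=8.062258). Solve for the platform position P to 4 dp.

(2.0000, 3.0000)

each cable: (A_i−P)·(A_i−P) = L_i²; let q_i = ‖A_i‖²−L_i²
q_1 = 0.0000+0.0000−13.0000 = -13.0000
row 1: 0.0000x − 20.0000y = -60.0000  (q_2=47.0000)
row 2: -12.0000x − 20.0000y = -84.0000  (q_3=71.0000)
Cramer on rows 1–2 → x = 2.0000, y = 3.0000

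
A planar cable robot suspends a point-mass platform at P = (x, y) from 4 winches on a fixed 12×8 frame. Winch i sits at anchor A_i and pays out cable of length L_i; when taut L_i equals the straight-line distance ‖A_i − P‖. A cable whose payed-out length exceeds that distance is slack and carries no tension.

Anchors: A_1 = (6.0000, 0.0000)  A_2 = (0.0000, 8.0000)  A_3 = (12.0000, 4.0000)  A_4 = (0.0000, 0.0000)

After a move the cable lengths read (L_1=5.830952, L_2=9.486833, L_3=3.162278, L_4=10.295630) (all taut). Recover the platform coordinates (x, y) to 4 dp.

each cable: (A_i−P)·(A_i−P) = L_i²; let q_i = ‖A_i‖²−L_i²
q_1 = 36.0000+0.0000−34.0000 = 2.0000
row 1: 12.0000x − 16.0000y = 28.0000  (q_2=-26.0000)
row 2: -12.0000x − 8.0000y = -148.0000  (q_3=150.0000)
row 3: 12.0000x + 0.0000y = 108.0000  (q_4=-106.0000)
Cramer on rows 1–2 → x = 9.0000, y = 5.0000
check cable 4: ‖A_4−P‖² = 106.0000 ≈ L_4² = 106.0000 ✓

(9.0000, 5.0000)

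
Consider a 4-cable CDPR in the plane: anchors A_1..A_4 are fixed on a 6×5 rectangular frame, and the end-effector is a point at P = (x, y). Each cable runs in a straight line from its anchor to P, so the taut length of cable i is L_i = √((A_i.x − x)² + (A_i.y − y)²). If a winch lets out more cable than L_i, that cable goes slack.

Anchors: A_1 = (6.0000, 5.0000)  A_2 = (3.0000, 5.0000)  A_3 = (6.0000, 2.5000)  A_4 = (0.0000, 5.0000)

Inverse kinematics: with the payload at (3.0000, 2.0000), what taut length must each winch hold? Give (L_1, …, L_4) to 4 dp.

L_1 = √((6.0000−3.0000)² + (5.0000−2.0000)²) = 4.2426
L_2 = √((3.0000−3.0000)² + (5.0000−2.0000)²) = 3.0000
L_3 = √((6.0000−3.0000)² + (2.5000−2.0000)²) = 3.0414
L_4 = √((0.0000−3.0000)² + (5.0000−2.0000)²) = 4.2426

(4.2426, 3.0000, 3.0414, 4.2426)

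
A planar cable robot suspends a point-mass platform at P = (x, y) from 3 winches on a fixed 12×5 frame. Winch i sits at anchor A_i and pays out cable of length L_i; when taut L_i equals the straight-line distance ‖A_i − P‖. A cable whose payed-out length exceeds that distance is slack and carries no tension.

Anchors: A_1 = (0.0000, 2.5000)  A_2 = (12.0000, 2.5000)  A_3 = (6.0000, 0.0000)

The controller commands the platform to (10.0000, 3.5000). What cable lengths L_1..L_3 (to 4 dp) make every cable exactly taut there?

L_1: Δ = A_1−P = (-10.0000, -1.0000) → ‖Δ‖ = √101.0000 = 10.0499
L_2: Δ = A_2−P = (2.0000, -1.0000) → ‖Δ‖ = √5.0000 = 2.2361
L_3: Δ = A_3−P = (-4.0000, -3.5000) → ‖Δ‖ = √28.2500 = 5.3151

(10.0499, 2.2361, 5.3151)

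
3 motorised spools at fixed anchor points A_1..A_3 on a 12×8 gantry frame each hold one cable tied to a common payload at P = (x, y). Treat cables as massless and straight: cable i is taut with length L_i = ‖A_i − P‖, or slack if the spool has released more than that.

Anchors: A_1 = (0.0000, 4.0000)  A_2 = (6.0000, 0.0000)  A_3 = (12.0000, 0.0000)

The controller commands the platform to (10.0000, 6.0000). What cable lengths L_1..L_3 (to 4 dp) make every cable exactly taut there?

L_1: Δ = A_1−P = (-10.0000, -2.0000) → ‖Δ‖ = √104.0000 = 10.1980
L_2: Δ = A_2−P = (-4.0000, -6.0000) → ‖Δ‖ = √52.0000 = 7.2111
L_3: Δ = A_3−P = (2.0000, -6.0000) → ‖Δ‖ = √40.0000 = 6.3246

(10.1980, 7.2111, 6.3246)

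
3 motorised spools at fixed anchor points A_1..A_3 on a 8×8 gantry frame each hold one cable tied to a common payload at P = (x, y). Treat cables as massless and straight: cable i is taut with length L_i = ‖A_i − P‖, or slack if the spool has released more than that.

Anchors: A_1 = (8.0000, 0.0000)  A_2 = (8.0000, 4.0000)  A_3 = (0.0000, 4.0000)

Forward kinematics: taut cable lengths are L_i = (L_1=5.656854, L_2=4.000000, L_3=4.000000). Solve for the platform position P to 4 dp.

(4.0000, 4.0000)

circle eqns → linear via eq_j − eq_1; set k_j = A_j·A_j − L_j²
k_1 = 64.0000+0.0000−32.0000 = 32.0000
0.0000·x − 8.0000·y = k_1−k_2 = -32.0000
16.0000·x − 8.0000·y = k_1−k_3 = 32.0000
solve first two rows → x=4.0000, y=4.0000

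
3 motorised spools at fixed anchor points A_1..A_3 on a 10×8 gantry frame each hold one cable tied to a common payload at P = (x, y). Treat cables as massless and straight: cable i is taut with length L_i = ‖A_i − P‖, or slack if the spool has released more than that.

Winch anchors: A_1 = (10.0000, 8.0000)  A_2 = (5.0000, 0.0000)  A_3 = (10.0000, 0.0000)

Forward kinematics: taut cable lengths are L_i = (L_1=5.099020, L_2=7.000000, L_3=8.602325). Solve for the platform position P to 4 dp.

circle eqns → linear via eq_j − eq_1; set k_j = A_j·A_j − L_j²
k_1 = 100.0000+64.0000−26.0000 = 138.0000
10.0000·x + 16.0000·y = k_1−k_2 = 162.0000
0.0000·x + 16.0000·y = k_1−k_3 = 112.0000
solve first two rows → x=5.0000, y=7.0000

(5.0000, 7.0000)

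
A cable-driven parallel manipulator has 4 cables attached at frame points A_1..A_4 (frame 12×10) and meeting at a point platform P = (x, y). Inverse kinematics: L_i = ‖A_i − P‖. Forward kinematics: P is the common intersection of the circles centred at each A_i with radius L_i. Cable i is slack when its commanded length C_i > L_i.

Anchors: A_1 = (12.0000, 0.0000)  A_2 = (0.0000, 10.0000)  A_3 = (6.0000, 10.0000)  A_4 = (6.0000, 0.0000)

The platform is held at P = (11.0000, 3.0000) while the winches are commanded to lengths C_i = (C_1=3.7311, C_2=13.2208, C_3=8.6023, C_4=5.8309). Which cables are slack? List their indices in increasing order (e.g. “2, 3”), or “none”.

cable 1: √((1.0000)²+(-3.0000)²)=3.1623, C_1=3.7311: slack
cable 2: √((-11.0000)²+(7.0000)²)=13.0384, C_2=13.2208: slack
cable 3: √((-5.0000)²+(7.0000)²)=8.6023, C_3=8.6023: taut
cable 4: √((-5.0000)²+(-3.0000)²)=5.8310, C_4=5.8309: taut

1, 2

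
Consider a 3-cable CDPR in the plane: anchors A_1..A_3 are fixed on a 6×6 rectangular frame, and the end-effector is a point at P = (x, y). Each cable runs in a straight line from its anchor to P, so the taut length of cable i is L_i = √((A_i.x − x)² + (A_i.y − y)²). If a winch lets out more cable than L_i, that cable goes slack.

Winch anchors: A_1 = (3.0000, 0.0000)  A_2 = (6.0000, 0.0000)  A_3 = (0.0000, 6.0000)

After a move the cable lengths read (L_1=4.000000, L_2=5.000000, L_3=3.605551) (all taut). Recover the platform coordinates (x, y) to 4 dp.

expand ‖A_i−P‖²=L_i² and subtract eq 1 (k_i ≔ ‖A_i‖²−L_i²)
k_1 = 9.0000+0.0000−16.0000 = -7.0000
eq1−eq2 → [-6.0000  0.0000]·P = -18.0000
eq1−eq3 → [6.0000  -12.0000]·P = -30.0000
2×2 solve → P = (3.0000, 4.0000)

(3.0000, 4.0000)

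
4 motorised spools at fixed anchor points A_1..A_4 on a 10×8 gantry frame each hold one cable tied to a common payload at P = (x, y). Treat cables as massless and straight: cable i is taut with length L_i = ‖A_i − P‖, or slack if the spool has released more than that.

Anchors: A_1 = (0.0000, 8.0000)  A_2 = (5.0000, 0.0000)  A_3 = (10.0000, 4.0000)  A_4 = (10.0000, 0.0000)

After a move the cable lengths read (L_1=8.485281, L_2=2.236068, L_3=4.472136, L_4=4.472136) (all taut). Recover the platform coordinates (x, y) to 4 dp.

(6.0000, 2.0000)

expand ‖A_i−P‖²=L_i² and subtract eq 1 (k_i ≔ ‖A_i‖²−L_i²)
k_1 = 0.0000+64.0000−72.0000 = -8.0000
eq1−eq2 → [-10.0000  16.0000]·P = -28.0000
eq1−eq3 → [-20.0000  8.0000]·P = -104.0000
eq1−eq4 → [-20.0000  16.0000]·P = -88.0000
2×2 solve → P = (6.0000, 2.0000)
check cable 4: ‖A_4−P‖² = 20.0000 ≈ L_4² = 20.0000 ✓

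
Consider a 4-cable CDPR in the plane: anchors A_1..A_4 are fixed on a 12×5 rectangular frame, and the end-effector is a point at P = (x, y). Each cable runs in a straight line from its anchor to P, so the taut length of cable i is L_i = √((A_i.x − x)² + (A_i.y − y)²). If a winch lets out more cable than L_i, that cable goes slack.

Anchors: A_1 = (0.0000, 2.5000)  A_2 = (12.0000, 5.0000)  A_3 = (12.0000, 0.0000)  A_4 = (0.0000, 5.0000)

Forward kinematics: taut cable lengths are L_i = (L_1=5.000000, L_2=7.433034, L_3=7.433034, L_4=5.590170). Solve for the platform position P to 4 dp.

(5.0000, 2.5000)

circle eqns → linear via eq_j − eq_1; set c_j = A_j·A_j − L_j²
c_1 = 0.0000+6.2500−25.0000 = -18.7500
-24.0000·x − 5.0000·y = c_1−c_2 = -132.5000
-24.0000·x + 5.0000·y = c_1−c_3 = -107.5000
0.0000·x − 5.0000·y = c_1−c_4 = -12.5000
solve first two rows → x=5.0000, y=2.5000
check cable 4: ‖A_4−P‖² = 31.2500 ≈ L_4² = 31.2500 ✓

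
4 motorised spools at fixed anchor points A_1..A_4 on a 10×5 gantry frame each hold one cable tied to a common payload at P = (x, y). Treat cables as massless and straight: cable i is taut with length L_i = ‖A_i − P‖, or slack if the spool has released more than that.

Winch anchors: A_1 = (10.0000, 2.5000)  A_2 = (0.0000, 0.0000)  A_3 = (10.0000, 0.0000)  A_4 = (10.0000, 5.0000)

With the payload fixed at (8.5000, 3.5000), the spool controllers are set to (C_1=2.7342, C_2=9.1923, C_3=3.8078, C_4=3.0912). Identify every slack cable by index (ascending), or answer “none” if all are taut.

cable 1: L_1 = ‖A_1−P‖ = 1.8028;  C_1 = 2.7342 → slack
cable 2: L_2 = ‖A_2−P‖ = 9.1924;  C_2 = 9.1923 → taut
cable 3: L_3 = ‖A_3−P‖ = 3.8079;  C_3 = 3.8078 → taut
cable 4: L_4 = ‖A_4−P‖ = 2.1213;  C_4 = 3.0912 → slack

1, 4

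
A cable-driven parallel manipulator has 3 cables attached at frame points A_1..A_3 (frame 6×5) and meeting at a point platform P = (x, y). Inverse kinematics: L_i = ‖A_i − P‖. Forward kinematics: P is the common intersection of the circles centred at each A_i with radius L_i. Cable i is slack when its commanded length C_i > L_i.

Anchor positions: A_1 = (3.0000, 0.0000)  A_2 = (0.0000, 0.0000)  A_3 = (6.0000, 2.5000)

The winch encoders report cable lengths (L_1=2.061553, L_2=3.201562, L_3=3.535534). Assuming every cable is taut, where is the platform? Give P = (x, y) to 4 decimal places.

(2.5000, 2.0000)

circle eqns → linear via eq_j − eq_1; set c_j = A_j·A_j − L_j²
c_1 = 9.0000+0.0000−4.2500 = 4.7500
6.0000·x + 0.0000·y = c_1−c_2 = 15.0000
-6.0000·x − 5.0000·y = c_1−c_3 = -25.0000
solve first two rows → x=2.5000, y=2.0000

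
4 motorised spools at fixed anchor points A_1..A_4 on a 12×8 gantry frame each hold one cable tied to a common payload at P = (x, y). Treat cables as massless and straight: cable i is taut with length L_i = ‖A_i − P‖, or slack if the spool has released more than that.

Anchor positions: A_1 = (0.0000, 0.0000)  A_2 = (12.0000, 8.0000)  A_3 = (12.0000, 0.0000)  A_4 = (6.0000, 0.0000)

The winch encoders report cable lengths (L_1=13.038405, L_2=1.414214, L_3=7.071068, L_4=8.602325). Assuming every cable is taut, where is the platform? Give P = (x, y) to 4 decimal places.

expand ‖A_i−P‖²=L_i² and subtract eq 1 (k_i ≔ ‖A_i‖²−L_i²)
k_1 = 0.0000+0.0000−170.0000 = -170.0000
eq1−eq2 → [-24.0000  -16.0000]·P = -376.0000
eq1−eq3 → [-24.0000  0.0000]·P = -264.0000
eq1−eq4 → [-12.0000  0.0000]·P = -132.0000
2×2 solve → P = (11.0000, 7.0000)
check cable 4: ‖A_4−P‖² = 74.0000 ≈ L_4² = 74.0000 ✓

(11.0000, 7.0000)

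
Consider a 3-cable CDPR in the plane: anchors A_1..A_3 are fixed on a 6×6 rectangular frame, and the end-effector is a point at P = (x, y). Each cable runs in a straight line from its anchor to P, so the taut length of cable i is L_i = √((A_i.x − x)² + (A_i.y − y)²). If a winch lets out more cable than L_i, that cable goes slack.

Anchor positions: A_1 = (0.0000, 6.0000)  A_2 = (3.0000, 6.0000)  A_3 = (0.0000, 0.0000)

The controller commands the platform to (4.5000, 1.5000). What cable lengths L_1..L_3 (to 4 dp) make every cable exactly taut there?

(6.3640, 4.7434, 4.7434)

L_1 = √((0.0000−4.5000)² + (6.0000−1.5000)²) = 6.3640
L_2 = √((3.0000−4.5000)² + (6.0000−1.5000)²) = 4.7434
L_3 = √((0.0000−4.5000)² + (0.0000−1.5000)²) = 4.7434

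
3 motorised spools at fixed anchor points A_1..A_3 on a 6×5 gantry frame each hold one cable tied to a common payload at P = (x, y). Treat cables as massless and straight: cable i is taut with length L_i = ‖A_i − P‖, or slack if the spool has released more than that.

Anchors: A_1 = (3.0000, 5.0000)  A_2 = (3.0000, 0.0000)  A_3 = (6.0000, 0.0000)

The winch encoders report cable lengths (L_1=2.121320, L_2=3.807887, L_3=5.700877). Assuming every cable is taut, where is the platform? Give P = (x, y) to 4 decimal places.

(1.5000, 3.5000)

each cable: (A_i−P)·(A_i−P) = L_i²; let k_i = ‖A_i‖²−L_i²
k_1 = 9.0000+25.0000−4.5000 = 29.5000
row 1: 0.0000x + 10.0000y = 35.0000  (k_2=-5.5000)
row 2: -6.0000x + 10.0000y = 26.0000  (k_3=3.5000)
Cramer on rows 1–2 → x = 1.5000, y = 3.5000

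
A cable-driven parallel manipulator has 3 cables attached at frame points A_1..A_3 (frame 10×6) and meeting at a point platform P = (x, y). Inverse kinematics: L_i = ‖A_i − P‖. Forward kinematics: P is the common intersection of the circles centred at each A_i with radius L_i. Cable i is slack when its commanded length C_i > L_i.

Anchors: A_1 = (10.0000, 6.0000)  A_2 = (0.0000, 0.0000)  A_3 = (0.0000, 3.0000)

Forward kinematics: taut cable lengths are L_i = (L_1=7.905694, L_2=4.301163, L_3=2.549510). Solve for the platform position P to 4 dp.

each cable: (A_i−P)·(A_i−P) = L_i²; let q_i = ‖A_i‖²−L_i²
q_1 = 100.0000+36.0000−62.5000 = 73.5000
row 1: 20.0000x + 12.0000y = 92.0000  (q_2=-18.5000)
row 2: 20.0000x + 6.0000y = 71.0000  (q_3=2.5000)
Cramer on rows 1–2 → x = 2.5000, y = 3.5000

(2.5000, 3.5000)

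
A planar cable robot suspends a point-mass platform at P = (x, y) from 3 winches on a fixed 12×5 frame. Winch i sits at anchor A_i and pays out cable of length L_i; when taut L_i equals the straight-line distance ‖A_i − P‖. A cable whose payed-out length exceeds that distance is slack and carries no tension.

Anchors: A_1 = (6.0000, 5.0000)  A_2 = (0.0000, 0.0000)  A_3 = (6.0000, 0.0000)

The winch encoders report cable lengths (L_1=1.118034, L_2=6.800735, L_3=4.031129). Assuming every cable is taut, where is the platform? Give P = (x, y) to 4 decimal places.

(5.5000, 4.0000)

circle eqns → linear via eq_j − eq_1; set q_j = A_j·A_j − L_j²
q_1 = 36.0000+25.0000−1.2500 = 59.7500
12.0000·x + 10.0000·y = q_1−q_2 = 106.0000
0.0000·x + 10.0000·y = q_1−q_3 = 40.0000
solve first two rows → x=5.5000, y=4.0000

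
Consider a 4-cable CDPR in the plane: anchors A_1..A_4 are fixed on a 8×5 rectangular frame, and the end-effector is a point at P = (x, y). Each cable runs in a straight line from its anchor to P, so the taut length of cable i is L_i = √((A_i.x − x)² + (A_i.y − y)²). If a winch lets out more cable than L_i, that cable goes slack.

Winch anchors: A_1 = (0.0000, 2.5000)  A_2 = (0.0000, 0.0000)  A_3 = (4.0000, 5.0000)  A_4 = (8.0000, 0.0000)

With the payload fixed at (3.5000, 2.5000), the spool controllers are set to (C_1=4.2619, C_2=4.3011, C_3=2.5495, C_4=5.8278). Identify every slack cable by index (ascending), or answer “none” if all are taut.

1, 4

i=1: geometric 3.5000 vs commanded 4.2619 ⇒ slack
i=2: geometric 4.3012 vs commanded 4.3011 ⇒ taut
i=3: geometric 2.5495 vs commanded 2.5495 ⇒ taut
i=4: geometric 5.1478 vs commanded 5.8278 ⇒ slack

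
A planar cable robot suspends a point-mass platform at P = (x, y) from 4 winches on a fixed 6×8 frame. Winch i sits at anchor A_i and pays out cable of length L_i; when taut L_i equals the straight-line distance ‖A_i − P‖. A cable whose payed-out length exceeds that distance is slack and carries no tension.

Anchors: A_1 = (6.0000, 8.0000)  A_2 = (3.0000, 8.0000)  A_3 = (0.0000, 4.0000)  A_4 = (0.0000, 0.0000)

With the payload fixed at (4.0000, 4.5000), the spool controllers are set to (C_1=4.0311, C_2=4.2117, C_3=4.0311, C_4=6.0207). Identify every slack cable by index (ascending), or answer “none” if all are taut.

2

cable 1: √((2.0000)²+(3.5000)²)=4.0311, C_1=4.0311: taut
cable 2: √((-1.0000)²+(3.5000)²)=3.6401, C_2=4.2117: slack
cable 3: √((-4.0000)²+(-0.5000)²)=4.0311, C_3=4.0311: taut
cable 4: √((-4.0000)²+(-4.5000)²)=6.0208, C_4=6.0207: taut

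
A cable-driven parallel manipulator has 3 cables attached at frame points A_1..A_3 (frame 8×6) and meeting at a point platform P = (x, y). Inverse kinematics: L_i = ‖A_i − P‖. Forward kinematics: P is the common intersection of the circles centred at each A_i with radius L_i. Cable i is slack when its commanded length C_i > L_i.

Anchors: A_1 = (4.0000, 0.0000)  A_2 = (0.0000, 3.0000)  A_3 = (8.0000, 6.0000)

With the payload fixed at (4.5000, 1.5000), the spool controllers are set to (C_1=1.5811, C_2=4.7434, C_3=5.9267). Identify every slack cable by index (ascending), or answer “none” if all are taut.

i=1: geometric 1.5811 vs commanded 1.5811 ⇒ taut
i=2: geometric 4.7434 vs commanded 4.7434 ⇒ taut
i=3: geometric 5.7009 vs commanded 5.9267 ⇒ slack

3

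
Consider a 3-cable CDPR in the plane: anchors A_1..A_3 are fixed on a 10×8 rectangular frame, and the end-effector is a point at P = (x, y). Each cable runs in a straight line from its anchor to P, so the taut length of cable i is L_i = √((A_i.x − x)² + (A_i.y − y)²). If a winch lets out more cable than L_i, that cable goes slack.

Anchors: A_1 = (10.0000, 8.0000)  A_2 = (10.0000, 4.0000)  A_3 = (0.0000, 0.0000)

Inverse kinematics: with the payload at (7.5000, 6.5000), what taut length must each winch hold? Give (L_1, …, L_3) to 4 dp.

(2.9155, 3.5355, 9.9247)

L_1: Δ = A_1−P = (2.5000, 1.5000) → ‖Δ‖ = √8.5000 = 2.9155
L_2: Δ = A_2−P = (2.5000, -2.5000) → ‖Δ‖ = √12.5000 = 3.5355
L_3: Δ = A_3−P = (-7.5000, -6.5000) → ‖Δ‖ = √98.5000 = 9.9247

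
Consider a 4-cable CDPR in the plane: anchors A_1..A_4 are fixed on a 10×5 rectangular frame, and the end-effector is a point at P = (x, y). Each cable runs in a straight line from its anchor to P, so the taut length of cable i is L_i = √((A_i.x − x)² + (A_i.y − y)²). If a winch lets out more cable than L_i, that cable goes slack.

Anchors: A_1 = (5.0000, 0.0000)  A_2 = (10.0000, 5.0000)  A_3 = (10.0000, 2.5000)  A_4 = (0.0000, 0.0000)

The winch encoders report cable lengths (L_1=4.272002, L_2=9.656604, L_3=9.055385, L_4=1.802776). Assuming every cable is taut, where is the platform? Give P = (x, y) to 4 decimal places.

(1.0000, 1.5000)

circle eqns → linear via eq_j − eq_1; set q_j = A_j·A_j − L_j²
q_1 = 25.0000+0.0000−18.2500 = 6.7500
-10.0000·x − 10.0000·y = q_1−q_2 = -25.0000
-10.0000·x − 5.0000·y = q_1−q_3 = -17.5000
10.0000·x + 0.0000·y = q_1−q_4 = 10.0000
solve first two rows → x=1.0000, y=1.5000
check cable 4: ‖A_4−P‖² = 3.2500 ≈ L_4² = 3.2500 ✓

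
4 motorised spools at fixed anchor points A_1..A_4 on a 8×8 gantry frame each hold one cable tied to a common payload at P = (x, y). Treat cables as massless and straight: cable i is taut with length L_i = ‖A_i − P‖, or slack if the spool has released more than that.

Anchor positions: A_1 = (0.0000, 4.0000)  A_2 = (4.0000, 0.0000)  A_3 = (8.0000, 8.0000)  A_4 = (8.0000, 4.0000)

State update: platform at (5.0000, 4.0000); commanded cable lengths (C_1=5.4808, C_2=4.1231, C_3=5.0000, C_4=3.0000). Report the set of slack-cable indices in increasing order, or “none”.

1

i=1: geometric 5.0000 vs commanded 5.4808 ⇒ slack
i=2: geometric 4.1231 vs commanded 4.1231 ⇒ taut
i=3: geometric 5.0000 vs commanded 5.0000 ⇒ taut
i=4: geometric 3.0000 vs commanded 3.0000 ⇒ taut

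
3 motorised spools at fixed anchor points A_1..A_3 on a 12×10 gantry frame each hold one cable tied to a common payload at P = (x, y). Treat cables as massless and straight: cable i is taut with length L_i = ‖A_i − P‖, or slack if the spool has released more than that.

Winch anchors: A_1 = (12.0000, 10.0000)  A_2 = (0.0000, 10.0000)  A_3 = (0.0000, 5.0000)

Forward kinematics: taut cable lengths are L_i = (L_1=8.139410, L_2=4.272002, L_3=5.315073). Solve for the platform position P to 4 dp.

(4.0000, 8.5000)

circle eqns → linear via eq_j − eq_1; set k_j = A_j·A_j − L_j²
k_1 = 144.0000+100.0000−66.2500 = 177.7500
24.0000·x + 0.0000·y = k_1−k_2 = 96.0000
24.0000·x + 10.0000·y = k_1−k_3 = 181.0000
solve first two rows → x=4.0000, y=8.5000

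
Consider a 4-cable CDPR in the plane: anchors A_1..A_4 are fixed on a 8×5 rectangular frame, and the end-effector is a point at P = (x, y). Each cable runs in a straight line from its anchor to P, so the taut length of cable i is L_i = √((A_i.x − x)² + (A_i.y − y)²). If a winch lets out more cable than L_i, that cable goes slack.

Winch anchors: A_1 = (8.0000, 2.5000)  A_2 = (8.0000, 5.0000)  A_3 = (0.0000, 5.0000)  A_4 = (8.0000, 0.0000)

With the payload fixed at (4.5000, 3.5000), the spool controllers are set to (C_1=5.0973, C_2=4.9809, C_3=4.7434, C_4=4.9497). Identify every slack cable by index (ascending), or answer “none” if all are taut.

1, 2

i=1: geometric 3.6401 vs commanded 5.0973 ⇒ slack
i=2: geometric 3.8079 vs commanded 4.9809 ⇒ slack
i=3: geometric 4.7434 vs commanded 4.7434 ⇒ taut
i=4: geometric 4.9497 vs commanded 4.9497 ⇒ taut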